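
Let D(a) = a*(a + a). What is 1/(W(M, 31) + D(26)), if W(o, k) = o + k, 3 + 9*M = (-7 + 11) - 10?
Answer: 1/1382 ≈ 0.00072359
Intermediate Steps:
M = -1 (M = -⅓ + ((-7 + 11) - 10)/9 = -⅓ + (4 - 10)/9 = -⅓ + (⅑)*(-6) = -⅓ - ⅔ = -1)
W(o, k) = k + o
D(a) = 2*a² (D(a) = a*(2*a) = 2*a²)
1/(W(M, 31) + D(26)) = 1/((31 - 1) + 2*26²) = 1/(30 + 2*676) = 1/(30 + 1352) = 1/1382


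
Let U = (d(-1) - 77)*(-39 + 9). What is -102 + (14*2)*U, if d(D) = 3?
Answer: 62058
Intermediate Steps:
U = 2220 (U = (3 - 77)*(-39 + 9) = -74*(-30) = 2220)
-102 + (14*2)*U = -102 + (14*2)*2220 = -102 + 28*2220 = -102 + 62160 = 62058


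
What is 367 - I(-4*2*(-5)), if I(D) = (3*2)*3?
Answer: 349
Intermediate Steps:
I(D) = 18 (I(D) = 6*3 = 18)
367 - I(-4*2*(-5)) = 367 - 1*18 = 367 - 18 = 349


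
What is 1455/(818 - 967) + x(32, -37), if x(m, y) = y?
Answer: -6968/149 ≈ -46.765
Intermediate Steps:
1455/(818 - 967) + x(32, -37) = 1455/(818 - 967) - 37 = 1455/(-149) - 37 = -1/149*1455 - 37 = -1455/149 - 37 = -6968/149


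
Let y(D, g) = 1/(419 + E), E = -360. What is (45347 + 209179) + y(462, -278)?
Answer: 15017035/59 ≈ 2.5453e+5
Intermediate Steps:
y(D, g) = 1/59 (y(D, g) = 1/(419 - 360) = 1/59)
(45347 + 209179) + y(462, -278) = (45347 + 209179) + 1/59 = 254526 + 1/59 = 15017035/59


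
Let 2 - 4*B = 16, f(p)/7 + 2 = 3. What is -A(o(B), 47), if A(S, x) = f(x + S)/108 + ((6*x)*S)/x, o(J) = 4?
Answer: -2599/108 ≈ -24.065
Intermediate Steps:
f(p) = 7 (f(p) = -14 + 7*3 = -14 + 21 = 7)
B = -7/2 (B = 1/2 - 1/4*16 = 1/2 - 4 = -7/2 ≈ -3.5000)
A(S, x) = 7/108 + 6*S (A(S, x) = 7/108 + ((6*x)*S)/x = 7*(1/108) + (6*S*x)/x = 7/108 + 6*S)
-A(o(B), 47) = -(7/108 + 6*4) = -(7/108 + 24) = -1*2599/108 = -2599/108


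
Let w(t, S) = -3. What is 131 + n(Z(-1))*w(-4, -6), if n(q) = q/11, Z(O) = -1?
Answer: 1444/11 ≈ 131.27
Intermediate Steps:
n(q) = q/11 (n(q) = q*(1/11) = q/11)
131 + n(Z(-1))*w(-4, -6) = 131 + ((1/11)*(-1))*(-3) = 131 - 1/11*(-3) = 131 + 3/11 = 1444/11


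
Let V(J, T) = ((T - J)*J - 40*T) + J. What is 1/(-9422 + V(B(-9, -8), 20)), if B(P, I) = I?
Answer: -1/10454 ≈ -9.5657e-5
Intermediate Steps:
V(J, T) = J - 40*T + J*(T - J) (V(J, T) = (J*(T - J) - 40*T) + J = (-40*T + J*(T - J)) + J = J - 40*T + J*(T - J))
1/(-9422 + V(B(-9, -8), 20)) = 1/(-9422 + (-8 - 1*(-8)² - 40*20 - 8*20)) = 1/(-9422 + (-8 - 1*64 - 800 - 160)) = 1/(-9422 + (-8 - 64 - 800 - 160)) = 1/(-9422 - 1032) = 1/(-10454) = -1/10454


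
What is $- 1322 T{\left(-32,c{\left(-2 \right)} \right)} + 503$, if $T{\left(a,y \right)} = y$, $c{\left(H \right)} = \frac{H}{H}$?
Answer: $-819$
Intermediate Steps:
$c{\left(H \right)} = 1$
$- 1322 T{\left(-32,c{\left(-2 \right)} \right)} + 503 = \left(-1322\right) 1 + 503 = -1322 + 503 = -819$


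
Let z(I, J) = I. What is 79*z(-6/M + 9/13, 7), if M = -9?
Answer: 4187/39 ≈ 107.36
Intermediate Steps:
79*z(-6/M + 9/13, 7) = 79*(-6/(-9) + 9/13) = 79*(-6*(-⅑) + 9*(1/13)) = 79*(⅔ + 9/13) = 79*(53/39) = 4187/39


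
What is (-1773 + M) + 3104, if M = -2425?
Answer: -1094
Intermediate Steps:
(-1773 + M) + 3104 = (-1773 - 2425) + 3104 = -4198 + 3104 = -1094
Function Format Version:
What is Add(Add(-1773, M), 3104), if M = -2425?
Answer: -1094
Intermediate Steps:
Add(Add(-1773, M), 3104) = Add(Add(-1773, -2425), 3104) = Add(-4198, 3104) = -1094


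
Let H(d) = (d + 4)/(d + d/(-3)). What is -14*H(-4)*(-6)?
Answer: 0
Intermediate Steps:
H(d) = 3*(4 + d)/(2*d) (H(d) = (4 + d)/(d + d*(-1/3)) = (4 + d)/(d - d/3) = (4 + d)/((2*d/3)) = (4 + d)*(3/(2*d)) = 3*(4 + d)/(2*d))
-14*H(-4)*(-6) = -14*(3/2 + 6/(-4))*(-6) = -14*(3/2 + 6*(-1/4))*(-6) = -14*(3/2 - 3/2)*(-6) = -14*0*(-6) = 0*(-6) = 0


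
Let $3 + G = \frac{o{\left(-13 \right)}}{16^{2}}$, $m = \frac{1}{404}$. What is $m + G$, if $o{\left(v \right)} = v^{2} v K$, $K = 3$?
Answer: $- \frac{743195}{25856} \approx -28.744$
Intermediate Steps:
$o{\left(v \right)} = 3 v^{3}$ ($o{\left(v \right)} = v^{2} v 3 = v^{3} \cdot 3 = 3 v^{3}$)
$m = \frac{1}{404} \approx 0.0024752$
$G = - \frac{7359}{256}$ ($G = -3 + \frac{3 \left(-13\right)^{3}}{16^{2}} = -3 + \frac{3 \left(-2197\right)}{256} = -3 - \frac{6591}{256} = - \frac{7359}{256} \approx -28.746$)
$m + G = \frac{1}{404} - \frac{7359}{256} = - \frac{743195}{25856}$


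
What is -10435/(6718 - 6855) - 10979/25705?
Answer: 266727552/3521585 ≈ 75.741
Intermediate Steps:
-10435/(6718 - 6855) - 10979/25705 = -10435/(-137) - 10979*1/25705 = -10435*(-1/137) - 10979/25705 = 10435/137 - 10979/25705 = 266727552/3521585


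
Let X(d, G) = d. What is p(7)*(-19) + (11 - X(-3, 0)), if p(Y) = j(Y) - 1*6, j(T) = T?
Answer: -5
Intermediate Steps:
p(Y) = -6 + Y (p(Y) = Y - 1*6 = Y - 6 = -6 + Y)
p(7)*(-19) + (11 - X(-3, 0)) = (-6 + 7)*(-19) + (11 - 1*(-3)) = 1*(-19) + (11 + 3) = -19 + 14 = -5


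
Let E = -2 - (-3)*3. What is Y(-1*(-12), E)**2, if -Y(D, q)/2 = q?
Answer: 196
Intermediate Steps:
E = 7 (E = -2 - 1*(-9) = -2 + 9 = 7)
Y(D, q) = -2*q
Y(-1*(-12), E)**2 = (-2*7)**2 = (-14)**2 = 196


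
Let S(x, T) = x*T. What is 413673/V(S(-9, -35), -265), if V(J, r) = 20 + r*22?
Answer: -413673/5810 ≈ -71.200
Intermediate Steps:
S(x, T) = T*x
V(J, r) = 20 + 22*r
413673/V(S(-9, -35), -265) = 413673/(20 + 22*(-265)) = 413673/(20 - 5830) = 413673/(-5810) = 413673*(-1/5810) = -413673/5810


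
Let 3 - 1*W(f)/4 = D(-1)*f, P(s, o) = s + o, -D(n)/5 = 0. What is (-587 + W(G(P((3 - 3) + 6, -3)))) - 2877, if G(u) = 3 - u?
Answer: -3452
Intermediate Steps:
D(n) = 0 (D(n) = -5*0 = 0)
P(s, o) = o + s
W(f) = 12 (W(f) = 12 - 0*f = 12 - 4*0 = 12 + 0 = 12)
(-587 + W(G(P((3 - 3) + 6, -3)))) - 2877 = (-587 + 12) - 2877 = -575 - 2877 = -3452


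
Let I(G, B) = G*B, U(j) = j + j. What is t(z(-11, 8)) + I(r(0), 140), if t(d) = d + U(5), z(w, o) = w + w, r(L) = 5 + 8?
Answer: 1808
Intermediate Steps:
U(j) = 2*j
r(L) = 13
z(w, o) = 2*w
t(d) = 10 + d (t(d) = d + 2*5 = d + 10 = 10 + d)
I(G, B) = B*G
t(z(-11, 8)) + I(r(0), 140) = (10 + 2*(-11)) + 140*13 = (10 - 22) + 1820 = -12 + 1820 = 1808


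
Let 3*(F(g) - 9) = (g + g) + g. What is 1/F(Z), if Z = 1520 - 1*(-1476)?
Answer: 1/3005 ≈ 0.00033278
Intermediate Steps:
Z = 2996 (Z = 1520 + 1476 = 2996)
F(g) = 9 + g (F(g) = 9 + ((g + g) + g)/3 = 9 + (2*g + g)/3 = 9 + (3*g)/3 = 9 + g)
1/F(Z) = 1/(9 + 2996) = 1/3005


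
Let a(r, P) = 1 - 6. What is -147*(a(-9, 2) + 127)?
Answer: -17934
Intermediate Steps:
a(r, P) = -5
-147*(a(-9, 2) + 127) = -147*(-5 + 127) = -147*122 = -17934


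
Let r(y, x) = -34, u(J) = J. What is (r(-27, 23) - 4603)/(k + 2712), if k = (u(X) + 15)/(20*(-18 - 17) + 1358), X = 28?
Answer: -3051146/1784539 ≈ -1.7098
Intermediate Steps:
k = 43/658 (k = (28 + 15)/(20*(-18 - 17) + 1358) = 43/(20*(-35) + 1358) = 43/(-700 + 1358) = 43/658 ≈ 0.065350)
(r(-27, 23) - 4603)/(k + 2712) = (-34 - 4603)/(43/658 + 2712) = -4637/1784539/658 = -4637*658/1784539 = -3051146/1784539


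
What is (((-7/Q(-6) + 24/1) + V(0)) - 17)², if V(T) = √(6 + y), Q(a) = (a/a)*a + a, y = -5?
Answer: 10609/144 ≈ 73.674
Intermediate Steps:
Q(a) = 2*a (Q(a) = 1*a + a = a + a = 2*a)
V(T) = 1 (V(T) = √(6 - 5) = √1 = 1)
(((-7/Q(-6) + 24/1) + V(0)) - 17)² = (((-7/(2*(-6)) + 24/1) + 1) - 17)² = (((-7/(-12) + 24*1) + 1) - 17)² = (((-7*(-1/12) + 24) + 1) - 17)² = (((7/12 + 24) + 1) - 17)² = ((295/12 + 1) - 17)² = (307/12 - 17)² = (103/12)² = 10609/144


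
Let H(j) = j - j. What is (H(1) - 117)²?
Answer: 13689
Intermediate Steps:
H(j) = 0
(H(1) - 117)² = (0 - 117)² = (-117)² = 13689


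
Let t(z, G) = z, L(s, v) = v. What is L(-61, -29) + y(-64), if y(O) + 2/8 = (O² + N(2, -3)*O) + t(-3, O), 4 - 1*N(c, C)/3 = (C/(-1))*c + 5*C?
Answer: 6271/4 ≈ 1567.8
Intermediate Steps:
N(c, C) = 12 - 15*C + 3*C*c (N(c, C) = 12 - 3*((C/(-1))*c + 5*C) = 12 - 3*((C*(-1))*c + 5*C) = 12 - 3*((-C)*c + 5*C) = 12 - 3*(-C*c + 5*C) = 12 - 3*(5*C - C*c) = 12 + (-15*C + 3*C*c) = 12 - 15*C + 3*C*c)
y(O) = -13/4 + O² + 39*O (y(O) = -¼ + ((O² + (12 - 15*(-3) + 3*(-3)*2)*O) - 3) = -¼ + ((O² + (12 + 45 - 18)*O) - 3) = -¼ + ((O² + 39*O) - 3) = -¼ + (-3 + O² + 39*O) = -13/4 + O² + 39*O)
L(-61, -29) + y(-64) = -29 + (-13/4 + (-64)² + 39*(-64)) = -29 + (-13/4 + 4096 - 2496) = -29 + 6387/4 = 6271/4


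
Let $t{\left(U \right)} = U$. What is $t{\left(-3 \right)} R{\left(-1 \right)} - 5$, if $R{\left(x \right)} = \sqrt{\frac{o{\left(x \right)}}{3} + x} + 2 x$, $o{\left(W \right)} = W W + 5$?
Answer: $-2$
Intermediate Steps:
$o{\left(W \right)} = 5 + W^{2}$ ($o{\left(W \right)} = W^{2} + 5 = 5 + W^{2}$)
$R{\left(x \right)} = \sqrt{\frac{5}{3} + x + \frac{x^{2}}{3}} + 2 x$ ($R{\left(x \right)} = \sqrt{\frac{5 + x^{2}}{3} + x} + 2 x = \sqrt{\left(5 + x^{2}\right) \frac{1}{3} + x} + 2 x = \sqrt{\left(\frac{5}{3} + \frac{x^{2}}{3}\right) + x} + 2 x = \sqrt{\frac{5}{3} + x + \frac{x^{2}}{3}} + 2 x$)
$t{\left(-3 \right)} R{\left(-1 \right)} - 5 = - 3 \left(2 \left(-1\right) + \frac{\sqrt{15 + 3 \left(-1\right)^{2} + 9 \left(-1\right)}}{3}\right) - 5 = - 3 \left(-2 + \frac{\sqrt{15 + 3 \cdot 1 - 9}}{3}\right) - 5 = - 3 \left(-2 + \frac{\sqrt{15 + 3 - 9}}{3}\right) - 5 = - 3 \left(-2 + \frac{\sqrt{9}}{3}\right) - 5 = - 3 \left(-2 + \frac{1}{3} \cdot 3\right) - 5 = - 3 \left(-2 + 1\right) - 5 = \left(-3\right) \left(-1\right) - 5 = 3 - 5 = -2$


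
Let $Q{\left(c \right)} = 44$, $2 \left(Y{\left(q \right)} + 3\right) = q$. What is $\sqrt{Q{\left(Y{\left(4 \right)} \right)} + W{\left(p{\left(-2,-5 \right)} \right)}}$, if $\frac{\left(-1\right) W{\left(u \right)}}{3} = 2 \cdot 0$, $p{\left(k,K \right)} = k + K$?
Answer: $2 \sqrt{11} \approx 6.6332$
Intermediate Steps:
$Y{\left(q \right)} = -3 + \frac{q}{2}$
$p{\left(k,K \right)} = K + k$
$W{\left(u \right)} = 0$ ($W{\left(u \right)} = - 3 \cdot 2 \cdot 0 = \left(-3\right) 0 = 0$)
$\sqrt{Q{\left(Y{\left(4 \right)} \right)} + W{\left(p{\left(-2,-5 \right)} \right)}} = \sqrt{44 + 0} = \sqrt{44} = 2 \sqrt{11}$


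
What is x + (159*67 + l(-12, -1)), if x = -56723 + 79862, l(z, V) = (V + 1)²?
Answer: 33792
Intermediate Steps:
l(z, V) = (1 + V)²
x = 23139
x + (159*67 + l(-12, -1)) = 23139 + (159*67 + (1 - 1)²) = 23139 + (10653 + 0²) = 23139 + (10653 + 0) = 23139 + 10653 = 33792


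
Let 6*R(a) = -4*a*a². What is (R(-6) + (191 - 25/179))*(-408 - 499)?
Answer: -54365580/179 ≈ -3.0372e+5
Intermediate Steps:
R(a) = -2*a³/3 (R(a) = (-4*a*a²)/6 = (-4*a³)/6 = -2*a³/3)
(R(-6) + (191 - 25/179))*(-408 - 499) = (-⅔*(-6)³ + (191 - 25/179))*(-408 - 499) = (-⅔*(-216) + (191 - 25/179))*(-907) = (144 + (191 - 1*25/179))*(-907) = (144 + (191 - 25/179))*(-907) = (144 + 34164/179)*(-907) = (59940/179)*(-907) = -54365580/179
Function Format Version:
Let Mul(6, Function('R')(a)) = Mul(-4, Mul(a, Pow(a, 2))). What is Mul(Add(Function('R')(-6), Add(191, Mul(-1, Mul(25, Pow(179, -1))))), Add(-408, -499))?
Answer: Rational(-54365580, 179) ≈ -3.0372e+5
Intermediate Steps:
Function('R')(a) = Mul(Rational(-2, 3), Pow(a, 3)) (Function('R')(a) = Mul(Rational(1, 6), Mul(-4, Mul(a, Pow(a, 2)))) = Mul(Rational(1, 6), Mul(-4, Pow(a, 3))) = Mul(Rational(-2, 3), Pow(a, 3)))
Mul(Add(Function('R')(-6), Add(191, Mul(-1, Mul(25, Pow(179, -1))))), Add(-408, -499)) = Mul(Add(Mul(Rational(-2, 3), Pow(-6, 3)), Add(191, Mul(-1, Mul(25, Pow(179, -1))))), Add(-408, -499)) = Mul(Add(Mul(Rational(-2, 3), -216), Add(191, Mul(-1, Mul(25, Rational(1, 179))))), -907) = Mul(Add(144, Add(191, Mul(-1, Rational(25, 179)))), -907) = Mul(Add(144, Add(191, Rational(-25, 179))), -907) = Mul(Add(144, Rational(34164, 179)), -907) = Mul(Rational(59940, 179), -907) = Rational(-54365580, 179)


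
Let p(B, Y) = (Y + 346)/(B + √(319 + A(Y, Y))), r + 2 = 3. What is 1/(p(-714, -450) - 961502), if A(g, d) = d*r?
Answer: -245147878049/235710139341228750 - 26*I*√131/117855069670614375 ≈ -1.04e-6 - 2.525e-15*I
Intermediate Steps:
r = 1 (r = -2 + 3 = 1)
A(g, d) = d (A(g, d) = d*1 = d)
p(B, Y) = (346 + Y)/(B + √(319 + Y)) (p(B, Y) = (Y + 346)/(B + √(319 + Y)) = (346 + Y)/(B + √(319 + Y)))
1/(p(-714, -450) - 961502) = 1/((346 - 450)/(-714 + √(319 - 450)) - 961502) = 1/(-104/(-714 + √(-131)) - 961502) = 1/(-104/(-714 + I*√131) - 961502) = 1/(-961502 - 104/(-714 + I*√131))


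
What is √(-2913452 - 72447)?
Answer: I*√2985899 ≈ 1728.0*I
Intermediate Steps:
√(-2913452 - 72447) = √(-2985899) = I*√2985899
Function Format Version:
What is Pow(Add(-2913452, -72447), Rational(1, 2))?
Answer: Mul(I, Pow(2985899, Rational(1, 2))) ≈ Mul(1728.0, I)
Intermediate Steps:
Pow(Add(-2913452, -72447), Rational(1, 2)) = Pow(-2985899, Rational(1, 2)) = Mul(I, Pow(2985899, Rational(1, 2)))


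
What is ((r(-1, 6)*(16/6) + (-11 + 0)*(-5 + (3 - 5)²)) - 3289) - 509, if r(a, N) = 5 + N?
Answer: -11273/3 ≈ -3757.7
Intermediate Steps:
((r(-1, 6)*(16/6) + (-11 + 0)*(-5 + (3 - 5)²)) - 3289) - 509 = (((5 + 6)*(16/6) + (-11 + 0)*(-5 + (3 - 5)²)) - 3289) - 509 = ((11*(16*(⅙)) - 11*(-5 + (-2)²)) - 3289) - 509 = ((11*(8/3) - 11*(-5 + 4)) - 3289) - 509 = ((88/3 - 11*(-1)) - 3289) - 509 = ((88/3 + 11) - 3289) - 509 = (121/3 - 3289) - 509 = -9746/3 - 509 = -11273/3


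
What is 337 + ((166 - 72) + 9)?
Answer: 440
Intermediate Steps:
337 + ((166 - 72) + 9) = 337 + (94 + 9) = 337 + 103 = 440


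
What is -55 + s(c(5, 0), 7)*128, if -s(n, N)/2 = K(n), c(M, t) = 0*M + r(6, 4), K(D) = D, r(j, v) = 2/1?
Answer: -567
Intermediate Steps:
r(j, v) = 2 (r(j, v) = 2*1 = 2)
c(M, t) = 2 (c(M, t) = 0*M + 2 = 0 + 2 = 2)
s(n, N) = -2*n
-55 + s(c(5, 0), 7)*128 = -55 - 2*2*128 = -55 - 4*128 = -55 - 512 = -567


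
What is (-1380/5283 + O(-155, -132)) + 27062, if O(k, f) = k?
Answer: 47382767/1761 ≈ 26907.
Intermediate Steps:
(-1380/5283 + O(-155, -132)) + 27062 = (-1380/5283 - 155) + 27062 = (-1380*1/5283 - 155) + 27062 = (-460/1761 - 155) + 27062 = -273415/1761 + 27062 = 47382767/1761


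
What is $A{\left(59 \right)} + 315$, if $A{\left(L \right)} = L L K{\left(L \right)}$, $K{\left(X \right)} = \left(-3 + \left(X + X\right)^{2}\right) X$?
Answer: $2859081374$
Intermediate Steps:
$K{\left(X \right)} = X \left(-3 + 4 X^{2}\right)$ ($K{\left(X \right)} = \left(-3 + \left(2 X\right)^{2}\right) X = \left(-3 + 4 X^{2}\right) X = X \left(-3 + 4 X^{2}\right)$)
$A{\left(L \right)} = L^{3} \left(-3 + 4 L^{2}\right)$ ($A{\left(L \right)} = L L L \left(-3 + 4 L^{2}\right) = L^{2} L \left(-3 + 4 L^{2}\right) = L^{3} \left(-3 + 4 L^{2}\right)$)
$A{\left(59 \right)} + 315 = 59^{3} \left(-3 + 4 \cdot 59^{2}\right) + 315 = 205379 \left(-3 + 4 \cdot 3481\right) + 315 = 205379 \left(-3 + 13924\right) + 315 = 205379 \cdot 13921 + 315 = 2859081059 + 315 = 2859081374$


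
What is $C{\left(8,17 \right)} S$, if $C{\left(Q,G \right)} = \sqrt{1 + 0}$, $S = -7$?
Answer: $-7$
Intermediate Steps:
$C{\left(Q,G \right)} = 1$ ($C{\left(Q,G \right)} = \sqrt{1} = 1$)
$C{\left(8,17 \right)} S = 1 \left(-7\right) = -7$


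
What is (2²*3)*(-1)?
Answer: -12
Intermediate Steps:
(2²*3)*(-1) = (4*3)*(-1) = 12*(-1) = -12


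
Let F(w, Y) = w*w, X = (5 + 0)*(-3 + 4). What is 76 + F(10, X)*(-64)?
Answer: -6324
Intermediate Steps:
X = 5 (X = 5*1 = 5)
F(w, Y) = w²
76 + F(10, X)*(-64) = 76 + 10²*(-64) = 76 + 100*(-64) = 76 - 6400 = -6324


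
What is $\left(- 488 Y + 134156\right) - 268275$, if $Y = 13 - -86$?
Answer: $-182431$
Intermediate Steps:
$Y = 99$ ($Y = 13 + 86 = 99$)
$\left(- 488 Y + 134156\right) - 268275 = \left(\left(-488\right) 99 + 134156\right) - 268275 = \left(-48312 + 134156\right) - 268275 = 85844 - 268275 = -182431$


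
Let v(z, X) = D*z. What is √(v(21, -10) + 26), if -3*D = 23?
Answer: 3*I*√15 ≈ 11.619*I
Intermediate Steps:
D = -23/3 (D = -⅓*23 = -23/3 ≈ -7.6667)
v(z, X) = -23*z/3
√(v(21, -10) + 26) = √(-23/3*21 + 26) = √(-161 + 26) = √(-135) = 3*I*√15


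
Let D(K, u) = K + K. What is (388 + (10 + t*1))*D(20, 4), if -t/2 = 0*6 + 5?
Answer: 15520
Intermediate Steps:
D(K, u) = 2*K
t = -10 (t = -2*(0*6 + 5) = -2*(0 + 5) = -2*5 = -10)
(388 + (10 + t*1))*D(20, 4) = (388 + (10 - 10*1))*(2*20) = (388 + (10 - 10))*40 = (388 + 0)*40 = 388*40 = 15520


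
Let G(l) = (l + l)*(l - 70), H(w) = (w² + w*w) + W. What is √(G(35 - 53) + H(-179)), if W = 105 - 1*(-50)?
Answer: √67405 ≈ 259.62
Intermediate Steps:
W = 155 (W = 105 + 50 = 155)
H(w) = 155 + 2*w² (H(w) = (w² + w*w) + 155 = (w² + w²) + 155 = 2*w² + 155 = 155 + 2*w²)
G(l) = 2*l*(-70 + l) (G(l) = (2*l)*(-70 + l) = 2*l*(-70 + l))
√(G(35 - 53) + H(-179)) = √(2*(35 - 53)*(-70 + (35 - 53)) + (155 + 2*(-179)²)) = √(2*(-18)*(-70 - 18) + (155 + 2*32041)) = √(2*(-18)*(-88) + (155 + 64082)) = √(3168 + 64237) = √67405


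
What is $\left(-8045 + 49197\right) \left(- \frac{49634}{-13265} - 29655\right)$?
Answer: $- \frac{16186066820032}{13265} \approx -1.2202 \cdot 10^{9}$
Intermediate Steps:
$\left(-8045 + 49197\right) \left(- \frac{49634}{-13265} - 29655\right) = 41152 \left(\left(-49634\right) \left(- \frac{1}{13265}\right) - 29655\right) = 41152 \left(\frac{49634}{13265} - 29655\right) = 41152 \left(- \frac{393323941}{13265}\right) = - \frac{16186066820032}{13265}$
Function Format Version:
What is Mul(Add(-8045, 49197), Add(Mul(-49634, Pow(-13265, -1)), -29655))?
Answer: Rational(-16186066820032, 13265) ≈ -1.2202e+9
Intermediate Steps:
Mul(Add(-8045, 49197), Add(Mul(-49634, Pow(-13265, -1)), -29655)) = Mul(41152, Add(Mul(-49634, Rational(-1, 13265)), -29655)) = Mul(41152, Add(Rational(49634, 13265), -29655)) = Mul(41152, Rational(-393323941, 13265)) = Rational(-16186066820032, 13265)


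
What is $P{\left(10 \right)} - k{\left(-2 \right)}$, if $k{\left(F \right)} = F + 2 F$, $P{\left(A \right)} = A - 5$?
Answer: $11$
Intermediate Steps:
$P{\left(A \right)} = -5 + A$
$k{\left(F \right)} = 3 F$
$P{\left(10 \right)} - k{\left(-2 \right)} = \left(-5 + 10\right) - 3 \left(-2\right) = 5 - -6 = 5 + 6 = 11$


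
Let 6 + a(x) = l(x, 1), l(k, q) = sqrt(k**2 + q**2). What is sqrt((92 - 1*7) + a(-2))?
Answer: sqrt(79 + sqrt(5)) ≈ 9.0131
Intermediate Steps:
a(x) = -6 + sqrt(1 + x**2) (a(x) = -6 + sqrt(x**2 + 1**2) = -6 + sqrt(x**2 + 1) = -6 + sqrt(1 + x**2))
sqrt((92 - 1*7) + a(-2)) = sqrt((92 - 1*7) + (-6 + sqrt(1 + (-2)**2))) = sqrt((92 - 7) + (-6 + sqrt(1 + 4))) = sqrt(85 + (-6 + sqrt(5))) = sqrt(79 + sqrt(5))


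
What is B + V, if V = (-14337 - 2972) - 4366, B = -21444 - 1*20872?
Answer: -63991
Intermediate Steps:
B = -42316 (B = -21444 - 20872 = -42316)
V = -21675 (V = -17309 - 4366 = -21675)
B + V = -42316 - 21675 = -63991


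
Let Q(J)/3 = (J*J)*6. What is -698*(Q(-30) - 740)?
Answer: -10791080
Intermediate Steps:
Q(J) = 18*J² (Q(J) = 3*((J*J)*6) = 3*(J²*6) = 3*(6*J²) = 18*J²)
-698*(Q(-30) - 740) = -698*(18*(-30)² - 740) = -698*(18*900 - 740) = -698*(16200 - 740) = -698*15460 = -10791080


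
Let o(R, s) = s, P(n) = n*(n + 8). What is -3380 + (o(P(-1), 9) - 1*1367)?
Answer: -4738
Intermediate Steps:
P(n) = n*(8 + n)
-3380 + (o(P(-1), 9) - 1*1367) = -3380 + (9 - 1*1367) = -3380 + (9 - 1367) = -3380 - 1358 = -4738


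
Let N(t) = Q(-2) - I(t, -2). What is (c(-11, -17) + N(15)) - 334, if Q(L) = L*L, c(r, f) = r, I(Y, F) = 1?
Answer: -342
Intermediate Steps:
Q(L) = L²
N(t) = 3 (N(t) = (-2)² - 1*1 = 4 - 1 = 3)
(c(-11, -17) + N(15)) - 334 = (-11 + 3) - 334 = -8 - 334 = -342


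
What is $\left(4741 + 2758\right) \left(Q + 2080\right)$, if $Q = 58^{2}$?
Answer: $40824556$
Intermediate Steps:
$Q = 3364$
$\left(4741 + 2758\right) \left(Q + 2080\right) = \left(4741 + 2758\right) \left(3364 + 2080\right) = 7499 \cdot 5444 = 40824556$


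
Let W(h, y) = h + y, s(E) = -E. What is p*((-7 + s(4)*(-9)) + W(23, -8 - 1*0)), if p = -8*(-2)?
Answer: 704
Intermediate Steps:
p = 16
p*((-7 + s(4)*(-9)) + W(23, -8 - 1*0)) = 16*((-7 - 1*4*(-9)) + (23 + (-8 - 1*0))) = 16*((-7 - 4*(-9)) + (23 + (-8 + 0))) = 16*((-7 + 36) + (23 - 8)) = 16*(29 + 15) = 16*44 = 704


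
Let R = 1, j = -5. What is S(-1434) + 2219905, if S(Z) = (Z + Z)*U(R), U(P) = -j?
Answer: 2205565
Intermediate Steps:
U(P) = 5 (U(P) = -1*(-5) = 5)
S(Z) = 10*Z (S(Z) = (Z + Z)*5 = (2*Z)*5 = 10*Z)
S(-1434) + 2219905 = 10*(-1434) + 2219905 = -14340 + 2219905 = 2205565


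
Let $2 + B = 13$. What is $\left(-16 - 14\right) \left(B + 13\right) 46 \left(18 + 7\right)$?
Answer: $-828000$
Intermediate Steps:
$B = 11$ ($B = -2 + 13 = 11$)
$\left(-16 - 14\right) \left(B + 13\right) 46 \left(18 + 7\right) = \left(-16 - 14\right) \left(11 + 13\right) 46 \left(18 + 7\right) = \left(-30\right) 24 \cdot 46 \cdot 25 = \left(-720\right) 46 \cdot 25 = \left(-33120\right) 25 = -828000$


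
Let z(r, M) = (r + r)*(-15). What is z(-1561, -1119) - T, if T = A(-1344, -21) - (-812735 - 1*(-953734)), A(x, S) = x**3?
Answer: 2427903413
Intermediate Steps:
z(r, M) = -30*r (z(r, M) = (2*r)*(-15) = -30*r)
T = -2427856583 (T = (-1344)**3 - (-812735 - 1*(-953734)) = -2427715584 - (-812735 + 953734) = -2427715584 - 1*140999 = -2427715584 - 140999 = -2427856583)
z(-1561, -1119) - T = -30*(-1561) - 1*(-2427856583) = 46830 + 2427856583 = 2427903413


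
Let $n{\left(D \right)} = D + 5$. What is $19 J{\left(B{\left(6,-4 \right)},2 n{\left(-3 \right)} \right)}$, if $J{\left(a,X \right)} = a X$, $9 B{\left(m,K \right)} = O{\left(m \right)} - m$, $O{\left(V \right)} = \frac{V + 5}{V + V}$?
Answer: $- \frac{1159}{27} \approx -42.926$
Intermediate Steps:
$O{\left(V \right)} = \frac{5 + V}{2 V}$
$n{\left(D \right)} = 5 + D$
$B{\left(m,K \right)} = - \frac{m}{9} + \frac{5 + m}{18 m}$ ($B{\left(m,K \right)} = \frac{\frac{5 + m}{2 m} - m}{9} = \frac{- m + \frac{5 + m}{2 m}}{9} = - \frac{m}{9} + \frac{5 + m}{18 m}$)
$J{\left(a,X \right)} = X a$
$19 J{\left(B{\left(6,-4 \right)},2 n{\left(-3 \right)} \right)} = 19 \cdot 2 \left(5 - 3\right) \frac{5 + 6 - 2 \cdot 6^{2}}{18 \cdot 6} = 19 \cdot 2 \cdot 2 \cdot \frac{1}{18} \cdot \frac{1}{6} \left(5 + 6 - 72\right) = 19 \cdot 4 \cdot \frac{1}{18} \cdot \frac{1}{6} \left(5 + 6 - 72\right) = 19 \cdot 4 \cdot \frac{1}{18} \cdot \frac{1}{6} \left(-61\right) = 19 \cdot 4 \left(- \frac{61}{108}\right) = 19 \left(- \frac{61}{27}\right) = - \frac{1159}{27}$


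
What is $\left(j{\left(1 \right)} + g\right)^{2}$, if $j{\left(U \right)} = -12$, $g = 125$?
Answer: $12769$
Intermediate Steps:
$\left(j{\left(1 \right)} + g\right)^{2} = \left(-12 + 125\right)^{2} = 113^{2} = 12769$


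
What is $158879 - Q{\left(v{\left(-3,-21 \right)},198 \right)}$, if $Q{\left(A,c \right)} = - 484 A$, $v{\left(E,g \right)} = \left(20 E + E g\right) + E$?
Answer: $158879$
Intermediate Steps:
$v{\left(E,g \right)} = 21 E + E g$
$158879 - Q{\left(v{\left(-3,-21 \right)},198 \right)} = 158879 - - 484 \left(- 3 \left(21 - 21\right)\right) = 158879 - - 484 \left(\left(-3\right) 0\right) = 158879 - \left(-484\right) 0 = 158879 - 0 = 158879 + 0 = 158879$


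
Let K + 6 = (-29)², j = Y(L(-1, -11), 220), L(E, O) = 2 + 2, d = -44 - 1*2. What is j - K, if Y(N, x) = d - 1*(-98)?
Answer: -783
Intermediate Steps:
d = -46 (d = -44 - 2 = -46)
L(E, O) = 4
Y(N, x) = 52 (Y(N, x) = -46 - 1*(-98) = -46 + 98 = 52)
j = 52
K = 835 (K = -6 + (-29)² = -6 + 841 = 835)
j - K = 52 - 1*835 = 52 - 835 = -783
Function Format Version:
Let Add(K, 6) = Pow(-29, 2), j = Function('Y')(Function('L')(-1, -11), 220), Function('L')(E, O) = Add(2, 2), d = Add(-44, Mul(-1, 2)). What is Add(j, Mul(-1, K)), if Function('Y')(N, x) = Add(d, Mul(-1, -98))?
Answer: -783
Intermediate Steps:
d = -46 (d = Add(-44, -2) = -46)
Function('L')(E, O) = 4
Function('Y')(N, x) = 52 (Function('Y')(N, x) = Add(-46, Mul(-1, -98)) = Add(-46, 98) = 52)
j = 52
K = 835 (K = Add(-6, Pow(-29, 2)) = Add(-6, 841) = 835)
Add(j, Mul(-1, K)) = Add(52, Mul(-1, 835)) = Add(52, -835) = -783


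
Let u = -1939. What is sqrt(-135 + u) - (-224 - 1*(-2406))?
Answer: -2182 + I*sqrt(2074) ≈ -2182.0 + 45.541*I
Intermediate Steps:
sqrt(-135 + u) - (-224 - 1*(-2406)) = sqrt(-135 - 1939) - (-224 - 1*(-2406)) = sqrt(-2074) - (-224 + 2406) = I*sqrt(2074) - 1*2182 = I*sqrt(2074) - 2182 = -2182 + I*sqrt(2074)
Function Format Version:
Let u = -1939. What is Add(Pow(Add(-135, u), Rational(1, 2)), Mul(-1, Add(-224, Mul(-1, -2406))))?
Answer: Add(-2182, Mul(I, Pow(2074, Rational(1, 2)))) ≈ Add(-2182.0, Mul(45.541, I))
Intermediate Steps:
Add(Pow(Add(-135, u), Rational(1, 2)), Mul(-1, Add(-224, Mul(-1, -2406)))) = Add(Pow(Add(-135, -1939), Rational(1, 2)), Mul(-1, Add(-224, Mul(-1, -2406)))) = Add(Pow(-2074, Rational(1, 2)), Mul(-1, Add(-224, 2406))) = Add(Mul(I, Pow(2074, Rational(1, 2))), Mul(-1, 2182)) = Add(Mul(I, Pow(2074, Rational(1, 2))), -2182) = Add(-2182, Mul(I, Pow(2074, Rational(1, 2))))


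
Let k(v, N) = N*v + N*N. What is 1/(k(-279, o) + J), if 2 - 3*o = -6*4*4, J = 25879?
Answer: 9/160489 ≈ 5.6079e-5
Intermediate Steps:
o = 98/3 (o = ⅔ - (-6*4)*4/3 = ⅔ - (-8)*4 = ⅔ - ⅓*(-96) = ⅔ + 32 = 98/3 ≈ 32.667)
k(v, N) = N² + N*v (k(v, N) = N*v + N² = N² + N*v)
1/(k(-279, o) + J) = 1/(98*(98/3 - 279)/3 + 25879) = 1/((98/3)*(-739/3) + 25879) = 1/(-72422/9 + 25879) = 1/(160489/9) = 9/160489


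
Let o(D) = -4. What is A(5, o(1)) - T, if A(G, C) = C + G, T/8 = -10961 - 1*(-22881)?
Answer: -95359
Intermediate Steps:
T = 95360 (T = 8*(-10961 - 1*(-22881)) = 8*(-10961 + 22881) = 8*11920 = 95360)
A(5, o(1)) - T = (-4 + 5) - 1*95360 = 1 - 95360 = -95359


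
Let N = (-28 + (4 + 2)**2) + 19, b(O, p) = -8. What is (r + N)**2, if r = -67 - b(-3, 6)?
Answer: 1024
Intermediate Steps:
N = 27 (N = (-28 + 6**2) + 19 = (-28 + 36) + 19 = 8 + 19 = 27)
r = -59 (r = -67 - 1*(-8) = -67 + 8 = -59)
(r + N)**2 = (-59 + 27)**2 = (-32)**2 = 1024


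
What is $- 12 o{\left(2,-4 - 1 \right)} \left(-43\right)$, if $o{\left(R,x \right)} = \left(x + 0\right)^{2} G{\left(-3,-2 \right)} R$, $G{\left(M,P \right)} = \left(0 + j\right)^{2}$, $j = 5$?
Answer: $645000$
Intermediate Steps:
$G{\left(M,P \right)} = 25$ ($G{\left(M,P \right)} = \left(0 + 5\right)^{2} = 5^{2} = 25$)
$o{\left(R,x \right)} = 25 R x^{2}$ ($o{\left(R,x \right)} = \left(x + 0\right)^{2} \cdot 25 R = x^{2} \cdot 25 R = 25 x^{2} R = 25 R x^{2}$)
$- 12 o{\left(2,-4 - 1 \right)} \left(-43\right) = - 12 \cdot 25 \cdot 2 \left(-4 - 1\right)^{2} \left(-43\right) = - 12 \cdot 25 \cdot 2 \left(-5\right)^{2} \left(-43\right) = - 12 \cdot 25 \cdot 2 \cdot 25 \left(-43\right) = \left(-12\right) 1250 \left(-43\right) = \left(-15000\right) \left(-43\right) = 645000$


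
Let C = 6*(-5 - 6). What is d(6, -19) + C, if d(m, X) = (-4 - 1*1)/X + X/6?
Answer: -7855/114 ≈ -68.904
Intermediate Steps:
C = -66 (C = 6*(-11) = -66)
d(m, X) = -5/X + X/6 (d(m, X) = (-4 - 1)/X + X*(1/6) = -5/X + X/6)
d(6, -19) + C = (-5/(-19) + (1/6)*(-19)) - 66 = (-5*(-1/19) - 19/6) - 66 = (5/19 - 19/6) - 66 = -331/114 - 66 = -7855/114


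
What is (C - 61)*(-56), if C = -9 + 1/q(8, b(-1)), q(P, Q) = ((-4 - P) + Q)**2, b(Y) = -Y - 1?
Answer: 70553/18 ≈ 3919.6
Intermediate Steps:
b(Y) = -1 - Y
q(P, Q) = (-4 + Q - P)**2
C = -1295/144 (C = -9 + 1/((4 + 8 - (-1 - 1*(-1)))**2) = -9 + 1/((4 + 8 - (-1 + 1))**2) = -9 + 1/((4 + 8 - 1*0)**2) = -9 + 1/((4 + 8 + 0)**2) = -9 + 1/(12**2) = -9 + 1/144 = -1295/144 ≈ -8.9931)
(C - 61)*(-56) = (-1295/144 - 61)*(-56) = -10079/144*(-56) = 70553/18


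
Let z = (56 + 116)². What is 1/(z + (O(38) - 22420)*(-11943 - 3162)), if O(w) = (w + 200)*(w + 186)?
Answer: -1/466594076 ≈ -2.1432e-9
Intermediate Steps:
O(w) = (186 + w)*(200 + w) (O(w) = (200 + w)*(186 + w) = (186 + w)*(200 + w))
z = 29584 (z = 172² = 29584)
1/(z + (O(38) - 22420)*(-11943 - 3162)) = 1/(29584 + ((37200 + 38² + 386*38) - 22420)*(-11943 - 3162)) = 1/(29584 + ((37200 + 1444 + 14668) - 22420)*(-15105)) = 1/(29584 + (53312 - 22420)*(-15105)) = 1/(29584 + 30892*(-15105)) = 1/(29584 - 466623660) = 1/(-466594076) = -1/466594076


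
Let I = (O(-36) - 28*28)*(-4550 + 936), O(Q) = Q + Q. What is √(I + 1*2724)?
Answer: 2*√774077 ≈ 1759.6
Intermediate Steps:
O(Q) = 2*Q
I = 3093584 (I = (2*(-36) - 28*28)*(-4550 + 936) = (-72 - 784)*(-3614) = -856*(-3614) = 3093584)
√(I + 1*2724) = √(3093584 + 1*2724) = √(3093584 + 2724) = √3096308 = 2*√774077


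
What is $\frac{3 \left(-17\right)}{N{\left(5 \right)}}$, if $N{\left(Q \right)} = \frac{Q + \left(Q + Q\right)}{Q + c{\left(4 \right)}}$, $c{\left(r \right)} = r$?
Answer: $- \frac{153}{5} \approx -30.6$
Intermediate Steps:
$N{\left(Q \right)} = \frac{3 Q}{4 + Q}$ ($N{\left(Q \right)} = \frac{Q + \left(Q + Q\right)}{Q + 4} = \frac{Q + 2 Q}{4 + Q} = \frac{3 Q}{4 + Q}$)
$\frac{3 \left(-17\right)}{N{\left(5 \right)}} = \frac{3 \left(-17\right)}{3 \cdot 5 \frac{1}{4 + 5}} = - \frac{51}{3 \cdot 5 \cdot \frac{1}{9}} = - \frac{51}{\frac{5}{3}} = \left(-51\right) \frac{3}{5} = - \frac{153}{5}$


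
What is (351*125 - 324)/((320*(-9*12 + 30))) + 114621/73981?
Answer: -120335457/615521920 ≈ -0.19550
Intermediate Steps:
(351*125 - 324)/((320*(-9*12 + 30))) + 114621/73981 = (43875 - 324)/((320*(-108 + 30))) + 114621*(1/73981) = 43551/((320*(-78))) + 114621/73981 = 43551/(-24960) + 114621/73981 = 43551*(-1/24960) + 114621/73981 = -14517/8320 + 114621/73981 = -120335457/615521920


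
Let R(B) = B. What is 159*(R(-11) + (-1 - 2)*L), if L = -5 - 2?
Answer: 1590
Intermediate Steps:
L = -7
159*(R(-11) + (-1 - 2)*L) = 159*(-11 + (-1 - 2)*(-7)) = 159*(-11 - 3*(-7)) = 159*(-11 + 21) = 159*10 = 1590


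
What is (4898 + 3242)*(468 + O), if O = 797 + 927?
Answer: 17842880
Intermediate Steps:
O = 1724
(4898 + 3242)*(468 + O) = (4898 + 3242)*(468 + 1724) = 8140*2192 = 17842880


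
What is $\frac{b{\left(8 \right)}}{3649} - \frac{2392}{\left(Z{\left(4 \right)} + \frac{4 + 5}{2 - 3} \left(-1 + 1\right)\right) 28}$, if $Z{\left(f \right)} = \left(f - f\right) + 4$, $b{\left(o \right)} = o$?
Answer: $- \frac{1090939}{51086} \approx -21.355$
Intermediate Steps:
$Z{\left(f \right)} = 4$ ($Z{\left(f \right)} = 0 + 4 = 4$)
$\frac{b{\left(8 \right)}}{3649} - \frac{2392}{\left(Z{\left(4 \right)} + \frac{4 + 5}{2 - 3} \left(-1 + 1\right)\right) 28} = \frac{8}{3649} - \frac{2392}{\left(4 + \frac{4 + 5}{2 - 3} \left(-1 + 1\right)\right) 28} = 8 \cdot \frac{1}{3649} - \frac{2392}{\left(4 + \frac{9}{-1} \cdot 0\right) 28} = \frac{8}{3649} - \frac{2392}{\left(4 + 9 \left(-1\right) 0\right) 28} = \frac{8}{3649} - \frac{2392}{\left(4 - 0\right) 28} = \frac{8}{3649} - \frac{2392}{\left(4 + 0\right) 28} = \frac{8}{3649} - \frac{2392}{4 \cdot 28} = \frac{8}{3649} - \frac{2392}{112} = \frac{8}{3649} - \frac{299}{14} = - \frac{1090939}{51086}$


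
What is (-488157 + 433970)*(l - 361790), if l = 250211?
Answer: 6046131273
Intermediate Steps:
(-488157 + 433970)*(l - 361790) = (-488157 + 433970)*(250211 - 361790) = -54187*(-111579) = 6046131273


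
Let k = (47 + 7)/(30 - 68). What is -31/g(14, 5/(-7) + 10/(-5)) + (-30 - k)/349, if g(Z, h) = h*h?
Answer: -540448/125989 ≈ -4.2896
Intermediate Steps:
k = -27/19 (k = 54/(-38) = 54*(-1/38) = -27/19 ≈ -1.4211)
g(Z, h) = h²
-31/g(14, 5/(-7) + 10/(-5)) + (-30 - k)/349 = -31/(5/(-7) + 10/(-5))² + (-30 - 1*(-27/19))/349 = -31/(5*(-⅐) + 10*(-⅕))² + (-30 + 27/19)*(1/349) = -31/(-5/7 - 2)² - 543/19*1/349 = -31/((-19/7)²) - 543/6631 = -31/361/49 - 543/6631 = -31*49/361 - 543/6631 = -1519/361 - 543/6631 = -540448/125989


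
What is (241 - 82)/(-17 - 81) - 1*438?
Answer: -43083/98 ≈ -439.62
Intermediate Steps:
(241 - 82)/(-17 - 81) - 1*438 = 159/(-98) - 438 = 159*(-1/98) - 438 = -159/98 - 438 = -43083/98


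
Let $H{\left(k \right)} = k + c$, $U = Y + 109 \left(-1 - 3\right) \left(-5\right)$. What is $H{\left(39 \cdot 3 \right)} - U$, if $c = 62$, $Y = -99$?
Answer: $-1902$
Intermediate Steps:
$U = 2081$ ($U = -99 + 109 \left(-1 - 3\right) \left(-5\right) = -99 + 109 \left(\left(-4\right) \left(-5\right)\right) = -99 + 109 \cdot 20 = -99 + 2180 = 2081$)
$H{\left(k \right)} = 62 + k$ ($H{\left(k \right)} = k + 62 = 62 + k$)
$H{\left(39 \cdot 3 \right)} - U = \left(62 + 39 \cdot 3\right) - 2081 = \left(62 + 117\right) - 2081 = 179 - 2081 = -1902$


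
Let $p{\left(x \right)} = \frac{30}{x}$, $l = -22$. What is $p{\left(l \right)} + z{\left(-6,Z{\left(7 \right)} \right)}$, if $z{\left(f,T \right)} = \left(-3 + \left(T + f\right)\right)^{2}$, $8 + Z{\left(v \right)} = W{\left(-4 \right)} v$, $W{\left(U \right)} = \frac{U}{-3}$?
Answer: $\frac{5684}{99} \approx 57.414$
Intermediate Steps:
$W{\left(U \right)} = - \frac{U}{3}$ ($W{\left(U \right)} = U \left(- \frac{1}{3}\right) = - \frac{U}{3}$)
$Z{\left(v \right)} = -8 + \frac{4 v}{3}$ ($Z{\left(v \right)} = -8 + \left(- \frac{1}{3}\right) \left(-4\right) v = -8 + \frac{4 v}{3}$)
$z{\left(f,T \right)} = \left(-3 + T + f\right)^{2}$
$p{\left(l \right)} + z{\left(-6,Z{\left(7 \right)} \right)} = \frac{30}{-22} + \left(-3 + \left(-8 + \frac{4}{3} \cdot 7\right) - 6\right)^{2} = 30 \left(- \frac{1}{22}\right) + \left(-3 + \left(-8 + \frac{28}{3}\right) - 6\right)^{2} = - \frac{15}{11} + \left(-3 + \frac{4}{3} - 6\right)^{2} = - \frac{15}{11} + \left(- \frac{23}{3}\right)^{2} = - \frac{15}{11} + \frac{529}{9} = \frac{5684}{99}$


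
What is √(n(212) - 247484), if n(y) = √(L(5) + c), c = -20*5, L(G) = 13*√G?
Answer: √(-247484 + √(-100 + 13*√5)) ≈ 0.0085 + 497.48*I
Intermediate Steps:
c = -100
n(y) = √(-100 + 13*√5) (n(y) = √(13*√5 - 100) = √(-100 + 13*√5))
√(n(212) - 247484) = √(√(-100 + 13*√5) - 247484) = √(-247484 + √(-100 + 13*√5))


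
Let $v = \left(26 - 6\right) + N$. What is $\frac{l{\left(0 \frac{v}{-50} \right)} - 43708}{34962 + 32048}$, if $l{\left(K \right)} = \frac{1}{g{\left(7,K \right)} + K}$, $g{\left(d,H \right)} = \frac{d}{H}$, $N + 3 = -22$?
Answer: $- \frac{21854}{33505} \approx -0.65226$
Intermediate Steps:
$N = -25$ ($N = -3 - 22 = -25$)
$v = -5$ ($v = \left(26 - 6\right) - 25 = 20 - 25 = -5$)
$l{\left(K \right)} = \frac{1}{K + \frac{7}{K}}$ ($l{\left(K \right)} = \frac{1}{\frac{7}{K} + K} = \frac{1}{K + \frac{7}{K}}$)
$\frac{l{\left(0 \frac{v}{-50} \right)} - 43708}{34962 + 32048} = \frac{\frac{0 \left(- \frac{5}{-50}\right)}{7 + \left(0 \left(- \frac{5}{-50}\right)\right)^{2}} - 43708}{34962 + 32048} = \frac{\frac{0 \left(\left(-5\right) \left(- \frac{1}{50}\right)\right)}{7 + \left(0 \left(\left(-5\right) \left(- \frac{1}{50}\right)\right)\right)^{2}} - 43708}{67010} = \left(\frac{0 \cdot \frac{1}{10}}{7 + \left(0 \cdot \frac{1}{10}\right)^{2}} - 43708\right) \frac{1}{67010} = \left(\frac{0}{7 + 0^{2}} - 43708\right) \frac{1}{67010} = \left(\frac{0}{7 + 0} - 43708\right) \frac{1}{67010} = \left(\frac{0}{7} - 43708\right) \frac{1}{67010} = \left(0 \cdot \frac{1}{7} - 43708\right) \frac{1}{67010} = \left(0 - 43708\right) \frac{1}{67010} = \left(-43708\right) \frac{1}{67010} = - \frac{21854}{33505}$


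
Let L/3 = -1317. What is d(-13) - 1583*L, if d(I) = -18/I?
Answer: 81307647/13 ≈ 6.2544e+6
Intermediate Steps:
L = -3951 (L = 3*(-1317) = -3951)
d(-13) - 1583*L = -18/(-13) - 1583*(-3951) = -18*(-1/13) + 6254433 = 18/13 + 6254433 = 81307647/13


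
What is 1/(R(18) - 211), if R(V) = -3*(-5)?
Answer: -1/196 ≈ -0.0051020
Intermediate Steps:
R(V) = 15
1/(R(18) - 211) = 1/(15 - 211) = 1/(-196) = -1/196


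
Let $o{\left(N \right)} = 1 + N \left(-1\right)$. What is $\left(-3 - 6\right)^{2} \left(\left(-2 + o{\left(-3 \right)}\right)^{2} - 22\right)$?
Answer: $-1458$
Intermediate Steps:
$o{\left(N \right)} = 1 - N$
$\left(-3 - 6\right)^{2} \left(\left(-2 + o{\left(-3 \right)}\right)^{2} - 22\right) = \left(-3 - 6\right)^{2} \left(\left(-2 + \left(1 - -3\right)\right)^{2} - 22\right) = \left(-9\right)^{2} \left(\left(-2 + \left(1 + 3\right)\right)^{2} - 22\right) = 81 \left(\left(-2 + 4\right)^{2} - 22\right) = 81 \left(2^{2} - 22\right) = 81 \left(4 - 22\right) = 81 \left(-18\right) = -1458$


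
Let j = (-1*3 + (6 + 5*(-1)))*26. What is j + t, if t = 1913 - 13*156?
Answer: -167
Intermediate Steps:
t = -115 (t = 1913 - 1*2028 = 1913 - 2028 = -115)
j = -52 (j = (-3 + (6 - 5))*26 = (-3 + 1)*26 = -2*26 = -52)
j + t = -52 - 115 = -167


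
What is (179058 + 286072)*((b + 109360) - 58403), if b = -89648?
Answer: -17996344830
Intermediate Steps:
(179058 + 286072)*((b + 109360) - 58403) = (179058 + 286072)*((-89648 + 109360) - 58403) = 465130*(19712 - 58403) = 465130*(-38691) = -17996344830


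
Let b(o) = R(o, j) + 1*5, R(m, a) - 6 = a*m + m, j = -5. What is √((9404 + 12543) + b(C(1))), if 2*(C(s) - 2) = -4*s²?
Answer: √21958 ≈ 148.18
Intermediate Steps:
C(s) = 2 - 2*s² (C(s) = 2 + (-4*s²)/2 = 2 - 2*s²)
R(m, a) = 6 + m + a*m (R(m, a) = 6 + (a*m + m) = 6 + (m + a*m) = 6 + m + a*m)
b(o) = 11 - 4*o (b(o) = (6 + o - 5*o) + 1*5 = (6 - 4*o) + 5 = 11 - 4*o)
√((9404 + 12543) + b(C(1))) = √((9404 + 12543) + (11 - 4*(2 - 2*1²))) = √(21947 + (11 - 4*(2 - 2*1))) = √(21947 + (11 - 4*(2 - 2))) = √(21947 + (11 - 4*0)) = √(21947 + (11 + 0)) = √(21947 + 11) = √21958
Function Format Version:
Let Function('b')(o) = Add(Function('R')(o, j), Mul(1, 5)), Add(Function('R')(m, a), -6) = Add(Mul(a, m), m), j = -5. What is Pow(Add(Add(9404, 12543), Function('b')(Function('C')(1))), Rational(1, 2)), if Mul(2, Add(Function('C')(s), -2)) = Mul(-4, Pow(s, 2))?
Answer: Pow(21958, Rational(1, 2)) ≈ 148.18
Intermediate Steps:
Function('C')(s) = Add(2, Mul(-2, Pow(s, 2))) (Function('C')(s) = Add(2, Mul(Rational(1, 2), Mul(-4, Pow(s, 2)))) = Add(2, Mul(-2, Pow(s, 2))))
Function('R')(m, a) = Add(6, m, Mul(a, m)) (Function('R')(m, a) = Add(6, Add(Mul(a, m), m)) = Add(6, Add(m, Mul(a, m))) = Add(6, m, Mul(a, m)))
Function('b')(o) = Add(11, Mul(-4, o)) (Function('b')(o) = Add(Add(6, o, Mul(-5, o)), Mul(1, 5)) = Add(Add(6, Mul(-4, o)), 5) = Add(11, Mul(-4, o)))
Pow(Add(Add(9404, 12543), Function('b')(Function('C')(1))), Rational(1, 2)) = Pow(Add(Add(9404, 12543), Add(11, Mul(-4, Add(2, Mul(-2, Pow(1, 2)))))), Rational(1, 2)) = Pow(Add(21947, Add(11, Mul(-4, Add(2, Mul(-2, 1))))), Rational(1, 2)) = Pow(Add(21947, Add(11, Mul(-4, Add(2, -2)))), Rational(1, 2)) = Pow(Add(21947, Add(11, Mul(-4, 0))), Rational(1, 2)) = Pow(Add(21947, Add(11, 0)), Rational(1, 2)) = Pow(Add(21947, 11), Rational(1, 2)) = Pow(21958, Rational(1, 2))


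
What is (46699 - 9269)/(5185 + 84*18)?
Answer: 37430/6697 ≈ 5.5891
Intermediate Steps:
(46699 - 9269)/(5185 + 84*18) = 37430/(5185 + 1512) = 37430/6697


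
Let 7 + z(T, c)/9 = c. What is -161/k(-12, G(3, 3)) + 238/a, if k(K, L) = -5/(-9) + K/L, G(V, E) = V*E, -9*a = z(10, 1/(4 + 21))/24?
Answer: 29803/29 ≈ 1027.7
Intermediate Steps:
z(T, c) = -63 + 9*c
a = 29/100 (a = -(-63 + 9/(4 + 21))/(9*24) = -(-63 + 9/25)/(9*24) = -(-174)/(25*24) = -⅑*(-261/100) = 29/100 ≈ 0.29000)
G(V, E) = E*V
k(K, L) = 5/9 + K/L (k(K, L) = -5*(-⅑) + K/L = 5/9 + K/L)
-161/k(-12, G(3, 3)) + 238/a = -161/(5/9 - 12/(3*3)) + 238/(29/100) = -161/(5/9 - 12/9) + 238*(100/29) = -161/(5/9 - 12*⅑) + 23800/29 = -161/(5/9 - 4/3) + 23800/29 = -161/(-7/9) + 23800/29 = -161*(-9/7) + 23800/29 = 207 + 23800/29 = 29803/29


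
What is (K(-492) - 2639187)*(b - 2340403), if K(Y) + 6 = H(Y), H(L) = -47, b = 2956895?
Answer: -1627070346080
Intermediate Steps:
K(Y) = -53 (K(Y) = -6 - 47 = -53)
(K(-492) - 2639187)*(b - 2340403) = (-53 - 2639187)*(2956895 - 2340403) = -2639240*616492 = -1627070346080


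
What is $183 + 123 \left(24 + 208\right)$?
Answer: $28719$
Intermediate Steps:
$183 + 123 \left(24 + 208\right) = 183 + 123 \cdot 232 = 183 + 28536 = 28719$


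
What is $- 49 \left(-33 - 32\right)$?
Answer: $3185$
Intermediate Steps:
$- 49 \left(-33 - 32\right) = \left(-49\right) \left(-65\right) = 3185$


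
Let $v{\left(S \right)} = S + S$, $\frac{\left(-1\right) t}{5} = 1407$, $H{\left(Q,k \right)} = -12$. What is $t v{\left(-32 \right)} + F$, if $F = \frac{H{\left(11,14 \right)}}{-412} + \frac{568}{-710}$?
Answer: $\frac{231873203}{515} \approx 4.5024 \cdot 10^{5}$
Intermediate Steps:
$t = -7035$ ($t = \left(-5\right) 1407 = -7035$)
$v{\left(S \right)} = 2 S$
$F = - \frac{397}{515}$ ($F = - \frac{12}{-412} + \frac{568}{-710} = \left(-12\right) \left(- \frac{1}{412}\right) + 568 \left(- \frac{1}{710}\right) = \frac{3}{103} - \frac{4}{5} = - \frac{397}{515} \approx -0.77087$)
$t v{\left(-32 \right)} + F = - 7035 \cdot 2 \left(-32\right) - \frac{397}{515} = \left(-7035\right) \left(-64\right) - \frac{397}{515} = 450240 - \frac{397}{515} = \frac{231873203}{515}$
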